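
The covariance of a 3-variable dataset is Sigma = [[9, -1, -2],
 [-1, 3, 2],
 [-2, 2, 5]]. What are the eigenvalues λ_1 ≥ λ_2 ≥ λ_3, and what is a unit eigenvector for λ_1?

Step 1 — characteristic polynomial p(λ) = det(λI - Sigma) = λ³ - tr·λ² + c_1·λ - det, where tr = trace, c_1 = sum of the principal 2×2 minors, det = det(Sigma):
  tr = 9 + 3 + 5 = 17,
  c_1 = (9·3 - (-1)²) + (9·5 - (-2)²) + (3·5 - (2)²) = 26 + 41 + 11 = 78,
  det = 9·(3·5 - (2)²) - (-1)·((-1)·5 - (2)·(-2)) + (-2)·((-1)·(2) - 3·(-2)) = 9·(11) - (-1)·(-1) + (-2)·(4) = 90.
  So p(λ) = λ³ - 17λ² + 78λ - 90.
Step 2 — look for an integer root (rational root theorem: any rational root is an integer divisor of 90). Testing λ = 5:
  p(5) = 125 - 425 + 390 - 90 = 0  ✓
  Dividing out (λ - 5): p(λ) = (λ - 5)(λ² - 12λ + 18).
Step 3 — remaining eigenvalues from the quadratic λ² - 12λ + 18 = 0:
  Δ = 12² - 4·18 = 144 - 72 = 72,  λ = (12 ± √72)/2 = (12 ± 8.4853)/2 ≈ 10.2426 or 1.7574.
  Sorted: λ_1 = 10.2426,  λ_2 = 5,  λ_3 = 1.7574  (check: sum = 17 = tr ✓).

Step 4 — unit eigenvector for λ_1 ≈ 10.2426: v spans the null space of (Sigma - λ_1 I), whose rows are
  r_1 = (-1.2426, -1, -2),  r_2 = (-1, -7.2426, 2),  r_3 = (-2, 2, -5.2426).
  v is orthogonal to every row, so take v ∝ r_1 × r_2 = ((-1)·(2) - (-2)·(-7.2426), (-2)·(-1) - (-1.2426)·(2), (-1.2426)·(-7.2426) - (-1)·(-1)) ≈ (-16.4853, 4.4853, 8).
  Rescale (multiply by -1 so the first nonzero entry is positive): u = (16.4853, -4.4853, -8).
  ||u|| = √((16.4853)² + (-4.4853)² + (-8)²) = √(355.8823) ≈ 18.8648,  v_1 = u/||u|| ≈ (0.8739, -0.2378, -0.4241) (||v_1|| = 1).

λ_1 = 10.2426,  λ_2 = 5,  λ_3 = 1.7574;  v_1 ≈ (0.8739, -0.2378, -0.4241)


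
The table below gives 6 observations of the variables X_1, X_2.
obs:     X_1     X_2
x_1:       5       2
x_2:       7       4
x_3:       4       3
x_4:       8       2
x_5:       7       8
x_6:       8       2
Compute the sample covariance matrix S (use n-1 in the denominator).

Step 1 — column means:
  mean(X_1) = (5 + 7 + 4 + 8 + 7 + 8) / 6 = 39/6 = 6.5
  mean(X_2) = (2 + 4 + 3 + 2 + 8 + 2) / 6 = 21/6 = 3.5

Step 2 — sample covariance S[i,j] = (1/(n-1)) · Σ_k (x_{k,i} - mean_i) · (x_{k,j} - mean_j), with n-1 = 5.
  S[X_1,X_1] = ((-1.5)·(-1.5) + (0.5)·(0.5) + (-2.5)·(-2.5) + (1.5)·(1.5) + (0.5)·(0.5) + (1.5)·(1.5)) / 5 = 13.5/5 = 2.7
  S[X_1,X_2] = ((-1.5)·(-1.5) + (0.5)·(0.5) + (-2.5)·(-0.5) + (1.5)·(-1.5) + (0.5)·(4.5) + (1.5)·(-1.5)) / 5 = 1.5/5 = 0.3
  S[X_2,X_2] = ((-1.5)·(-1.5) + (0.5)·(0.5) + (-0.5)·(-0.5) + (-1.5)·(-1.5) + (4.5)·(4.5) + (-1.5)·(-1.5)) / 5 = 27.5/5 = 5.5

S is symmetric (S[j,i] = S[i,j]). Assembling:

S = [[2.7, 0.3],
 [0.3, 5.5]]


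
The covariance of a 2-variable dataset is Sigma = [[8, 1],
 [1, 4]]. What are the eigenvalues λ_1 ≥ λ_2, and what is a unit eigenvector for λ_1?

Step 1 — characteristic polynomial of 2×2 Sigma:
  det(Sigma - λI) = λ² - trace · λ + det = 0.
  trace = 8 + 4 = 12, det = 8·4 - (1)² = 31.
Step 2 — discriminant:
  Δ = trace² - 4·det = 144 - 124 = 20.
Step 3 — eigenvalues:
  λ = (trace ± √Δ)/2 = (12 ± 4.4721)/2,
  λ_1 = 8.2361,  λ_2 = 3.7639.

Step 4 — unit eigenvector for λ_1: solve (Sigma - λ_1 I)v = 0. First row:
  (8 - 8.2361)·v_x + (1)·v_y = 0, i.e. (-0.2361)·v_x + (1)·v_y = 0,
  so v ∝ (b, λ_1 - a) = (1, 0.2361) = u.
  ||u|| = √((1)² + (0.2361)²) = √(1.0557) ≈ 1.0275,
  v_1 = u/||u|| ≈ (0.9732, 0.2298) (||v_1|| = 1).

λ_1 = 8.2361,  λ_2 = 3.7639;  v_1 ≈ (0.9732, 0.2298)


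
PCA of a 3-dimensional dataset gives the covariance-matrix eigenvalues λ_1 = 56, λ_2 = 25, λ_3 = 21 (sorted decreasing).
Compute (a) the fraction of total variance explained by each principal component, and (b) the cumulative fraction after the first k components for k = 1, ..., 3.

Step 1 — total variance = trace(Sigma) = Σ λ_i = 56 + 25 + 21 = 102.

Step 2 — fraction explained by component i = λ_i / Σ λ:
  PC1: 56/102 = 0.549
  PC2: 25/102 = 0.2451
  PC3: 21/102 = 0.2059

Step 3 — cumulative fraction after k components = (λ_1 + ... + λ_k) / Σ λ:
  k = 1: 56/102 = 0.549
  k = 2: (56 + 25)/102 = 81/102 = 0.7941
  k = 3: (56 + 25 + 21)/102 = 102/102 = 1

Summary (fraction, with percent):

explained: PC1 0.549 (54.9%), PC2 0.2451 (24.51%), PC3 0.2059 (20.59%);  cumulative: 0.549, 0.7941, 1


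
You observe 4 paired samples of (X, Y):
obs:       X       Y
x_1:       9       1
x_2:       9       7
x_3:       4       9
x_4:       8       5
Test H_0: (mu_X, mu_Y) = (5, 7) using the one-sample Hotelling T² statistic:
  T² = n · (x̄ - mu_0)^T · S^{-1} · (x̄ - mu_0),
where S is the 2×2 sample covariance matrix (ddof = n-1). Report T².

Step 1 — sample mean vector:
  mean(X) = (9 + 9 + 4 + 8) / 4 = 30/4 = 7.5
  mean(Y) = (1 + 7 + 9 + 5) / 4 = 22/4 = 5.5
  x̄ = (7.5, 5.5),  deviation x̄ - mu_0 = (7.5, 5.5) - (5, 7) = (2.5, -1.5).

Step 2 — sample covariance matrix, S[i,j] = (1/(n-1)) · Σ_k (x_{k,i} - mean_i) · (x_{k,j} - mean_j), divisor n-1 = 3:
  S[X,X] = ((1.5)·(1.5) + (1.5)·(1.5) + (-3.5)·(-3.5) + (0.5)·(0.5)) / 3 = 17/3 = 5.6667
  S[X,Y] = ((1.5)·(-4.5) + (1.5)·(1.5) + (-3.5)·(3.5) + (0.5)·(-0.5)) / 3 = -17/3 = -5.6667
  S[Y,Y] = ((-4.5)·(-4.5) + (1.5)·(1.5) + (3.5)·(3.5) + (-0.5)·(-0.5)) / 3 = 35/3 = 11.6667
  S = [[5.6667, -5.6667],
 [-5.6667, 11.6667]].

Step 3 — invert S. det(S) = 5.6667·11.6667 - (-5.6667)² = 34.
  S^{-1} = (1/det) · [[d, -b], [-b, a]] = [[0.3431, 0.1667],
 [0.1667, 0.1667]].

Step 4 — quadratic form (x̄ - mu_0)^T · S^{-1} · (x̄ - mu_0):
  S^{-1} · (x̄ - mu_0) = (0.6078, 0.1667),
  (x̄ - mu_0)^T · [...] = (2.5)·(0.6078) + (-1.5)·(0.1667) = 1.2696.

Step 5 — scale by n: T² = 4 · 1.2696 = 5.0784.

T² ≈ 5.0784


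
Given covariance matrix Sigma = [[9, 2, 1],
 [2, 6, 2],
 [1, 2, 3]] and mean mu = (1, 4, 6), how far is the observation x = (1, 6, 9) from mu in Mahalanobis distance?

Step 1 — centre the observation: (x - mu) = (0, 2, 3).

Step 2 — invert Sigma (cofactor / det for 3×3, or solve directly):
  Sigma^{-1} = [[0.1207, -0.0345, -0.0172],
 [-0.0345, 0.2241, -0.1379],
 [-0.0172, -0.1379, 0.431]].

Step 3 — form the quadratic (x - mu)^T · Sigma^{-1} · (x - mu):
  Sigma^{-1} · (x - mu) = (-0.1207, 0.0345, 1.0172).
  (x - mu)^T · [Sigma^{-1} · (x - mu)] = (0)·(-0.1207) + (2)·(0.0345) + (3)·(1.0172) = 3.1207.

Step 4 — take square root: d = √(3.1207) ≈ 1.7665.

d(x, mu) = √(3.1207) ≈ 1.7665


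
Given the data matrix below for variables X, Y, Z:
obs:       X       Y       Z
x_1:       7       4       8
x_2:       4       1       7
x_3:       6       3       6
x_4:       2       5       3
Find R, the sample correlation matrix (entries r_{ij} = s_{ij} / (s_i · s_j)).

Step 1 — column means:
  mean(X) = (7 + 4 + 6 + 2) / 4 = 19/4 = 4.75
  mean(Y) = (4 + 1 + 3 + 5) / 4 = 13/4 = 3.25
  mean(Z) = (8 + 7 + 6 + 3) / 4 = 24/4 = 6

Step 2 — sample variances and covariances s[i,j] = (1/(n-1)) · Σ_k (x_{k,i} - mean_i) · (x_{k,j} - mean_j), with n-1 = 3:
  s[X,X] = ((2.25)·(2.25) + (-0.75)·(-0.75) + (1.25)·(1.25) + (-2.75)·(-2.75)) / 3 = 14.75/3 = 4.9167
  s[X,Y] = ((2.25)·(0.75) + (-0.75)·(-2.25) + (1.25)·(-0.25) + (-2.75)·(1.75)) / 3 = -1.75/3 = -0.5833
  s[X,Z] = ((2.25)·(2) + (-0.75)·(1) + (1.25)·(0) + (-2.75)·(-3)) / 3 = 12/3 = 4
  s[Y,Y] = ((0.75)·(0.75) + (-2.25)·(-2.25) + (-0.25)·(-0.25) + (1.75)·(1.75)) / 3 = 8.75/3 = 2.9167
  s[Y,Z] = ((0.75)·(2) + (-2.25)·(1) + (-0.25)·(0) + (1.75)·(-3)) / 3 = -6/3 = -2
  s[Z,Z] = ((2)·(2) + (1)·(1) + (0)·(0) + (-3)·(-3)) / 3 = 14/3 = 4.6667
  Sample standard deviations s_i = √(s[i,i]):
  s(X) = √(4.9167) = 2.2174
  s(Y) = √(2.9167) = 1.7078
  s(Z) = √(4.6667) = 2.1602

Step 3 — r_{ij} = s_{ij} / (s_i · s_j):
  r[X,X] = 1 (diagonal).
  r[X,Y] = -0.5833 / (2.2174 · 1.7078) = -0.5833 / 3.7869 = -0.154
  r[X,Z] = 4 / (2.2174 · 2.1602) = 4 / 4.79 = 0.8351
  r[Y,Y] = 1 (diagonal).
  r[Y,Z] = -2 / (1.7078 · 2.1602) = -2 / 3.6893 = -0.5421
  r[Z,Z] = 1 (diagonal).

R is symmetric with unit diagonal. Assembling:

R = [[1, -0.154, 0.8351],
 [-0.154, 1, -0.5421],
 [0.8351, -0.5421, 1]]


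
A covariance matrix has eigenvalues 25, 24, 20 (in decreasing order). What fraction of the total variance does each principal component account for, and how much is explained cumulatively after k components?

Step 1 — total variance = trace(Sigma) = Σ λ_i = 25 + 24 + 20 = 69.

Step 2 — fraction explained by component i = λ_i / Σ λ:
  PC1: 25/69 = 0.3623
  PC2: 24/69 = 0.3478
  PC3: 20/69 = 0.2899

Step 3 — cumulative fraction after k components = (λ_1 + ... + λ_k) / Σ λ:
  k = 1: 25/69 = 0.3623
  k = 2: (25 + 24)/69 = 49/69 = 0.7101
  k = 3: (25 + 24 + 20)/69 = 69/69 = 1

Summary (fraction, with percent):

explained: PC1 0.3623 (36.23%), PC2 0.3478 (34.78%), PC3 0.2899 (28.99%);  cumulative: 0.3623, 0.7101, 1


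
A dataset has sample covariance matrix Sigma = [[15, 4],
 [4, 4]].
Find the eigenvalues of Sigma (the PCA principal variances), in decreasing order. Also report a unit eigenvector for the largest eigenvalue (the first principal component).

Step 1 — characteristic polynomial of 2×2 Sigma:
  det(Sigma - λI) = λ² - trace · λ + det = 0.
  trace = 15 + 4 = 19, det = 15·4 - (4)² = 44.
Step 2 — discriminant:
  Δ = trace² - 4·det = 361 - 176 = 185.
Step 3 — eigenvalues:
  λ = (trace ± √Δ)/2 = (19 ± 13.6015)/2,
  λ_1 = 16.3007,  λ_2 = 2.6993.

Step 4 — unit eigenvector for λ_1: solve (Sigma - λ_1 I)v = 0. First row:
  (15 - 16.3007)·v_x + (4)·v_y = 0, i.e. (-1.3007)·v_x + (4)·v_y = 0,
  so v ∝ (b, λ_1 - a) = (4, 1.3007) = u.
  ||u|| = √((4)² + (1.3007)²) = √(17.6919) ≈ 4.2062,
  v_1 = u/||u|| ≈ (0.951, 0.3092) (||v_1|| = 1).

λ_1 = 16.3007,  λ_2 = 2.6993;  v_1 ≈ (0.951, 0.3092)


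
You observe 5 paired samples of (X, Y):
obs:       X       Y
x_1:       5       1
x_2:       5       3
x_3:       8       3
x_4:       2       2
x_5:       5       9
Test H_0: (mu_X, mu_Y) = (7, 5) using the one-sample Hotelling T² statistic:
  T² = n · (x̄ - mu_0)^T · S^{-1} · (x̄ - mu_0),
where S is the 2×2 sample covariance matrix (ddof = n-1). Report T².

Step 1 — sample mean vector:
  mean(X) = (5 + 5 + 8 + 2 + 5) / 5 = 25/5 = 5
  mean(Y) = (1 + 3 + 3 + 2 + 9) / 5 = 18/5 = 3.6
  x̄ = (5, 3.6),  deviation x̄ - mu_0 = (5, 3.6) - (7, 5) = (-2, -1.4).

Step 2 — sample covariance matrix, S[i,j] = (1/(n-1)) · Σ_k (x_{k,i} - mean_i) · (x_{k,j} - mean_j), divisor n-1 = 4:
  S[X,X] = ((0)·(0) + (0)·(0) + (3)·(3) + (-3)·(-3) + (0)·(0)) / 4 = 18/4 = 4.5
  S[X,Y] = ((0)·(-2.6) + (0)·(-0.6) + (3)·(-0.6) + (-3)·(-1.6) + (0)·(5.4)) / 4 = 3/4 = 0.75
  S[Y,Y] = ((-2.6)·(-2.6) + (-0.6)·(-0.6) + (-0.6)·(-0.6) + (-1.6)·(-1.6) + (5.4)·(5.4)) / 4 = 39.2/4 = 9.8
  S = [[4.5, 0.75],
 [0.75, 9.8]].

Step 3 — invert S. det(S) = 4.5·9.8 - (0.75)² = 43.5375.
  S^{-1} = (1/det) · [[d, -b], [-b, a]] = [[0.2251, -0.0172],
 [-0.0172, 0.1034]].

Step 4 — quadratic form (x̄ - mu_0)^T · S^{-1} · (x̄ - mu_0):
  S^{-1} · (x̄ - mu_0) = (-0.4261, -0.1102),
  (x̄ - mu_0)^T · [...] = (-2)·(-0.4261) + (-1.4)·(-0.1102) = 1.0065.

Step 5 — scale by n: T² = 5 · 1.0065 = 5.0324.

T² ≈ 5.0324


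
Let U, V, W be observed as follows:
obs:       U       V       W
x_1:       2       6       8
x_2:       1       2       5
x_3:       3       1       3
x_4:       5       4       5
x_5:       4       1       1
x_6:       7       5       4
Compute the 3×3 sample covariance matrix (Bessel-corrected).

Step 1 — column means:
  mean(U) = (2 + 1 + 3 + 5 + 4 + 7) / 6 = 22/6 = 3.6667
  mean(V) = (6 + 2 + 1 + 4 + 1 + 5) / 6 = 19/6 = 3.1667
  mean(W) = (8 + 5 + 3 + 5 + 1 + 4) / 6 = 26/6 = 4.3333

Step 2 — sample covariance S[i,j] = (1/(n-1)) · Σ_k (x_{k,i} - mean_i) · (x_{k,j} - mean_j), with n-1 = 5.
  S[U,U] = ((-1.6667)·(-1.6667) + (-2.6667)·(-2.6667) + (-0.6667)·(-0.6667) + (1.3333)·(1.3333) + (0.3333)·(0.3333) + (3.3333)·(3.3333)) / 5 = 23.3333/5 = 4.6667
  S[U,V] = ((-1.6667)·(2.8333) + (-2.6667)·(-1.1667) + (-0.6667)·(-2.1667) + (1.3333)·(0.8333) + (0.3333)·(-2.1667) + (3.3333)·(1.8333)) / 5 = 6.3333/5 = 1.2667
  S[U,W] = ((-1.6667)·(3.6667) + (-2.6667)·(0.6667) + (-0.6667)·(-1.3333) + (1.3333)·(0.6667) + (0.3333)·(-3.3333) + (3.3333)·(-0.3333)) / 5 = -8.3333/5 = -1.6667
  S[V,V] = ((2.8333)·(2.8333) + (-1.1667)·(-1.1667) + (-2.1667)·(-2.1667) + (0.8333)·(0.8333) + (-2.1667)·(-2.1667) + (1.8333)·(1.8333)) / 5 = 22.8333/5 = 4.5667
  S[V,W] = ((2.8333)·(3.6667) + (-1.1667)·(0.6667) + (-2.1667)·(-1.3333) + (0.8333)·(0.6667) + (-2.1667)·(-3.3333) + (1.8333)·(-0.3333)) / 5 = 19.6667/5 = 3.9333
  S[W,W] = ((3.6667)·(3.6667) + (0.6667)·(0.6667) + (-1.3333)·(-1.3333) + (0.6667)·(0.6667) + (-3.3333)·(-3.3333) + (-0.3333)·(-0.3333)) / 5 = 27.3333/5 = 5.4667

S is symmetric (S[j,i] = S[i,j]). Assembling:

S = [[4.6667, 1.2667, -1.6667],
 [1.2667, 4.5667, 3.9333],
 [-1.6667, 3.9333, 5.4667]]


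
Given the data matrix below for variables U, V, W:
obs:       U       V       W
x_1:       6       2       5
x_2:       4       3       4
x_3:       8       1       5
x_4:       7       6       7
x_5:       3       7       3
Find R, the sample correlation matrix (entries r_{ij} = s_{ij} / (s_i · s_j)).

Step 1 — column means:
  mean(U) = (6 + 4 + 8 + 7 + 3) / 5 = 28/5 = 5.6
  mean(V) = (2 + 3 + 1 + 6 + 7) / 5 = 19/5 = 3.8
  mean(W) = (5 + 4 + 5 + 7 + 3) / 5 = 24/5 = 4.8

Step 2 — sample variances and covariances s[i,j] = (1/(n-1)) · Σ_k (x_{k,i} - mean_i) · (x_{k,j} - mean_j), with n-1 = 4:
  s[U,U] = ((0.4)·(0.4) + (-1.6)·(-1.6) + (2.4)·(2.4) + (1.4)·(1.4) + (-2.6)·(-2.6)) / 4 = 17.2/4 = 4.3
  s[U,V] = ((0.4)·(-1.8) + (-1.6)·(-0.8) + (2.4)·(-2.8) + (1.4)·(2.2) + (-2.6)·(3.2)) / 4 = -11.4/4 = -2.85
  s[U,W] = ((0.4)·(0.2) + (-1.6)·(-0.8) + (2.4)·(0.2) + (1.4)·(2.2) + (-2.6)·(-1.8)) / 4 = 9.6/4 = 2.4
  s[V,V] = ((-1.8)·(-1.8) + (-0.8)·(-0.8) + (-2.8)·(-2.8) + (2.2)·(2.2) + (3.2)·(3.2)) / 4 = 26.8/4 = 6.7
  s[V,W] = ((-1.8)·(0.2) + (-0.8)·(-0.8) + (-2.8)·(0.2) + (2.2)·(2.2) + (3.2)·(-1.8)) / 4 = -1.2/4 = -0.3
  s[W,W] = ((0.2)·(0.2) + (-0.8)·(-0.8) + (0.2)·(0.2) + (2.2)·(2.2) + (-1.8)·(-1.8)) / 4 = 8.8/4 = 2.2
  Sample standard deviations s_i = √(s[i,i]):
  s(U) = √(4.3) = 2.0736
  s(V) = √(6.7) = 2.5884
  s(W) = √(2.2) = 1.4832

Step 3 — r_{ij} = s_{ij} / (s_i · s_j):
  r[U,U] = 1 (diagonal).
  r[U,V] = -2.85 / (2.0736 · 2.5884) = -2.85 / 5.3675 = -0.531
  r[U,W] = 2.4 / (2.0736 · 1.4832) = 2.4 / 3.0757 = 0.7803
  r[V,V] = 1 (diagonal).
  r[V,W] = -0.3 / (2.5884 · 1.4832) = -0.3 / 3.8393 = -0.0781
  r[W,W] = 1 (diagonal).

R is symmetric with unit diagonal. Assembling:

R = [[1, -0.531, 0.7803],
 [-0.531, 1, -0.0781],
 [0.7803, -0.0781, 1]]


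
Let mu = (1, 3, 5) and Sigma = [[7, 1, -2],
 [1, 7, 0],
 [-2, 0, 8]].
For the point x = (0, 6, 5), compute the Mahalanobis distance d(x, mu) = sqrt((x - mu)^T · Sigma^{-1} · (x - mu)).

Step 1 — centre the observation: (x - mu) = (-1, 3, 0).

Step 2 — invert Sigma (cofactor / det for 3×3, or solve directly):
  Sigma^{-1} = [[0.1573, -0.0225, 0.0393],
 [-0.0225, 0.1461, -0.0056],
 [0.0393, -0.0056, 0.1348]].

Step 3 — form the quadratic (x - mu)^T · Sigma^{-1} · (x - mu):
  Sigma^{-1} · (x - mu) = (-0.2247, 0.4607, -0.0562).
  (x - mu)^T · [Sigma^{-1} · (x - mu)] = (-1)·(-0.2247) + (3)·(0.4607) + (0)·(-0.0562) = 1.6067.

Step 4 — take square root: d = √(1.6067) ≈ 1.2676.

d(x, mu) = √(1.6067) ≈ 1.2676


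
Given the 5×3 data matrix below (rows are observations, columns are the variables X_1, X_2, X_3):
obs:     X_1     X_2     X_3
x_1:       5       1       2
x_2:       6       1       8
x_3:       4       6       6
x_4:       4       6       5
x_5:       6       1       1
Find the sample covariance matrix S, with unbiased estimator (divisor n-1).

Step 1 — column means:
  mean(X_1) = (5 + 6 + 4 + 4 + 6) / 5 = 25/5 = 5
  mean(X_2) = (1 + 1 + 6 + 6 + 1) / 5 = 15/5 = 3
  mean(X_3) = (2 + 8 + 6 + 5 + 1) / 5 = 22/5 = 4.4

Step 2 — sample covariance S[i,j] = (1/(n-1)) · Σ_k (x_{k,i} - mean_i) · (x_{k,j} - mean_j), with n-1 = 4.
  S[X_1,X_1] = ((0)·(0) + (1)·(1) + (-1)·(-1) + (-1)·(-1) + (1)·(1)) / 4 = 4/4 = 1
  S[X_1,X_2] = ((0)·(-2) + (1)·(-2) + (-1)·(3) + (-1)·(3) + (1)·(-2)) / 4 = -10/4 = -2.5
  S[X_1,X_3] = ((0)·(-2.4) + (1)·(3.6) + (-1)·(1.6) + (-1)·(0.6) + (1)·(-3.4)) / 4 = -2/4 = -0.5
  S[X_2,X_2] = ((-2)·(-2) + (-2)·(-2) + (3)·(3) + (3)·(3) + (-2)·(-2)) / 4 = 30/4 = 7.5
  S[X_2,X_3] = ((-2)·(-2.4) + (-2)·(3.6) + (3)·(1.6) + (3)·(0.6) + (-2)·(-3.4)) / 4 = 11/4 = 2.75
  S[X_3,X_3] = ((-2.4)·(-2.4) + (3.6)·(3.6) + (1.6)·(1.6) + (0.6)·(0.6) + (-3.4)·(-3.4)) / 4 = 33.2/4 = 8.3

S is symmetric (S[j,i] = S[i,j]). Assembling:

S = [[1, -2.5, -0.5],
 [-2.5, 7.5, 2.75],
 [-0.5, 2.75, 8.3]]


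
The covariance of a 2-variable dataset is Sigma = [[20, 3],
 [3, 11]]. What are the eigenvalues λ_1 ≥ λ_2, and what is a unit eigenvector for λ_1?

Step 1 — characteristic polynomial of 2×2 Sigma:
  det(Sigma - λI) = λ² - trace · λ + det = 0.
  trace = 20 + 11 = 31, det = 20·11 - (3)² = 211.
Step 2 — discriminant:
  Δ = trace² - 4·det = 961 - 844 = 117.
Step 3 — eigenvalues:
  λ = (trace ± √Δ)/2 = (31 ± 10.8167)/2,
  λ_1 = 20.9083,  λ_2 = 10.0917.

Step 4 — unit eigenvector for λ_1: solve (Sigma - λ_1 I)v = 0. First row:
  (20 - 20.9083)·v_x + (3)·v_y = 0, i.e. (-0.9083)·v_x + (3)·v_y = 0,
  so v ∝ (b, λ_1 - a) = (3, 0.9083) = u.
  ||u|| = √((3)² + (0.9083)²) = √(9.8251) ≈ 3.1345,
  v_1 = u/||u|| ≈ (0.9571, 0.2898) (||v_1|| = 1).

λ_1 = 20.9083,  λ_2 = 10.0917;  v_1 ≈ (0.9571, 0.2898)


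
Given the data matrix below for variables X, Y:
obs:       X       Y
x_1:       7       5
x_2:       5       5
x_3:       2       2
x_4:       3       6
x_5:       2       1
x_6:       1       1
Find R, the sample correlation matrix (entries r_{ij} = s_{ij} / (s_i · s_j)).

Step 1 — column means:
  mean(X) = (7 + 5 + 2 + 3 + 2 + 1) / 6 = 20/6 = 3.3333
  mean(Y) = (5 + 5 + 2 + 6 + 1 + 1) / 6 = 20/6 = 3.3333

Step 2 — sample variances and covariances s[i,j] = (1/(n-1)) · Σ_k (x_{k,i} - mean_i) · (x_{k,j} - mean_j), with n-1 = 5:
  s[X,X] = ((3.6667)·(3.6667) + (1.6667)·(1.6667) + (-1.3333)·(-1.3333) + (-0.3333)·(-0.3333) + (-1.3333)·(-1.3333) + (-2.3333)·(-2.3333)) / 5 = 25.3333/5 = 5.0667
  s[X,Y] = ((3.6667)·(1.6667) + (1.6667)·(1.6667) + (-1.3333)·(-1.3333) + (-0.3333)·(2.6667) + (-1.3333)·(-2.3333) + (-2.3333)·(-2.3333)) / 5 = 18.3333/5 = 3.6667
  s[Y,Y] = ((1.6667)·(1.6667) + (1.6667)·(1.6667) + (-1.3333)·(-1.3333) + (2.6667)·(2.6667) + (-2.3333)·(-2.3333) + (-2.3333)·(-2.3333)) / 5 = 25.3333/5 = 5.0667
  Sample standard deviations s_i = √(s[i,i]):
  s(X) = √(5.0667) = 2.2509
  s(Y) = √(5.0667) = 2.2509

Step 3 — r_{ij} = s_{ij} / (s_i · s_j):
  r[X,X] = 1 (diagonal).
  r[X,Y] = 3.6667 / (2.2509 · 2.2509) = 3.6667 / 5.0667 = 0.7237
  r[Y,Y] = 1 (diagonal).

R is symmetric with unit diagonal. Assembling:

R = [[1, 0.7237],
 [0.7237, 1]]


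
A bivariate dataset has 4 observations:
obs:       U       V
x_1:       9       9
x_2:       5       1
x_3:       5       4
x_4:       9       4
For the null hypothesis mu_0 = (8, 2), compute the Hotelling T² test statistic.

Step 1 — sample mean vector:
  mean(U) = (9 + 5 + 5 + 9) / 4 = 28/4 = 7
  mean(V) = (9 + 1 + 4 + 4) / 4 = 18/4 = 4.5
  x̄ = (7, 4.5),  deviation x̄ - mu_0 = (7, 4.5) - (8, 2) = (-1, 2.5).

Step 2 — sample covariance matrix, S[i,j] = (1/(n-1)) · Σ_k (x_{k,i} - mean_i) · (x_{k,j} - mean_j), divisor n-1 = 3:
  S[U,U] = ((2)·(2) + (-2)·(-2) + (-2)·(-2) + (2)·(2)) / 3 = 16/3 = 5.3333
  S[U,V] = ((2)·(4.5) + (-2)·(-3.5) + (-2)·(-0.5) + (2)·(-0.5)) / 3 = 16/3 = 5.3333
  S[V,V] = ((4.5)·(4.5) + (-3.5)·(-3.5) + (-0.5)·(-0.5) + (-0.5)·(-0.5)) / 3 = 33/3 = 11
  S = [[5.3333, 5.3333],
 [5.3333, 11]].

Step 3 — invert S. det(S) = 5.3333·11 - (5.3333)² = 30.2222.
  S^{-1} = (1/det) · [[d, -b], [-b, a]] = [[0.364, -0.1765],
 [-0.1765, 0.1765]].

Step 4 — quadratic form (x̄ - mu_0)^T · S^{-1} · (x̄ - mu_0):
  S^{-1} · (x̄ - mu_0) = (-0.8051, 0.6176),
  (x̄ - mu_0)^T · [...] = (-1)·(-0.8051) + (2.5)·(0.6176) = 2.3493.

Step 5 — scale by n: T² = 4 · 2.3493 = 9.3971.

T² ≈ 9.3971


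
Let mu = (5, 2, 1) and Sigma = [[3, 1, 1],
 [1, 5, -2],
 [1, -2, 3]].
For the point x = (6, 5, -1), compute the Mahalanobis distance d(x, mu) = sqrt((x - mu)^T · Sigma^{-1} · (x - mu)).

Step 1 — centre the observation: (x - mu) = (1, 3, -2).

Step 2 — invert Sigma (cofactor / det for 3×3, or solve directly):
  Sigma^{-1} = [[0.5238, -0.2381, -0.3333],
 [-0.2381, 0.381, 0.3333],
 [-0.3333, 0.3333, 0.6667]].

Step 3 — form the quadratic (x - mu)^T · Sigma^{-1} · (x - mu):
  Sigma^{-1} · (x - mu) = (0.4762, 0.2381, -0.6667).
  (x - mu)^T · [Sigma^{-1} · (x - mu)] = (1)·(0.4762) + (3)·(0.2381) + (-2)·(-0.6667) = 2.5238.

Step 4 — take square root: d = √(2.5238) ≈ 1.5887.

d(x, mu) = √(2.5238) ≈ 1.5887


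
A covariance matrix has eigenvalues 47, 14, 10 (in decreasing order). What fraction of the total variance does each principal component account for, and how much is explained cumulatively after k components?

Step 1 — total variance = trace(Sigma) = Σ λ_i = 47 + 14 + 10 = 71.

Step 2 — fraction explained by component i = λ_i / Σ λ:
  PC1: 47/71 = 0.662
  PC2: 14/71 = 0.1972
  PC3: 10/71 = 0.1408

Step 3 — cumulative fraction after k components = (λ_1 + ... + λ_k) / Σ λ:
  k = 1: 47/71 = 0.662
  k = 2: (47 + 14)/71 = 61/71 = 0.8592
  k = 3: (47 + 14 + 10)/71 = 71/71 = 1

Summary (fraction, with percent):

explained: PC1 0.662 (66.2%), PC2 0.1972 (19.72%), PC3 0.1408 (14.08%);  cumulative: 0.662, 0.8592, 1


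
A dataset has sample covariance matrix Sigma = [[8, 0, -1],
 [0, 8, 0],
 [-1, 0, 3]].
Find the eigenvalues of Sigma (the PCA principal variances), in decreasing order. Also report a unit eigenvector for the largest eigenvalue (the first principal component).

Step 1 — characteristic polynomial p(λ) = det(λI - Sigma) = λ³ - tr·λ² + c_1·λ - det, where tr = trace, c_1 = sum of the principal 2×2 minors, det = det(Sigma):
  tr = 8 + 8 + 3 = 19,
  c_1 = (8·8 - (0)²) + (8·3 - (-1)²) + (8·3 - (0)²) = 64 + 23 + 24 = 111,
  det = 8·(8·3 - (0)²) - (0)·((0)·3 - (0)·(-1)) + (-1)·((0)·(0) - 8·(-1)) = 8·(24) - (0)·(0) + (-1)·(8) = 184.
  So p(λ) = λ³ - 19λ² + 111λ - 184.
Step 2 — look for an integer root (rational root theorem: any rational root is an integer divisor of 184). Testing λ = 8:
  p(8) = 512 - 1216 + 888 - 184 = 0  ✓
  Dividing out (λ - 8): p(λ) = (λ - 8)(λ² - 11λ + 23).
Step 3 — remaining eigenvalues from the quadratic λ² - 11λ + 23 = 0:
  Δ = 11² - 4·23 = 121 - 92 = 29,  λ = (11 ± √29)/2 = (11 ± 5.3852)/2 ≈ 8.1926 or 2.8074.
  Sorted: λ_1 = 8.1926,  λ_2 = 8,  λ_3 = 2.8074  (check: sum = 19 = tr ✓).

Step 4 — unit eigenvector for λ_1 ≈ 8.1926: v spans the null space of (Sigma - λ_1 I), whose rows are
  r_1 = (-0.1926, 0, -1),  r_2 = (0, -0.1926, 0),  r_3 = (-1, 0, -5.1926).
  v is orthogonal to every row, so take v ∝ r_1 × r_2 = ((0)·(0) - (-1)·(-0.1926), (-1)·(0) - (-0.1926)·(0), (-0.1926)·(-0.1926) - (0)·(0)) ≈ (-0.1926, 0, 0.0371).
  Rescale (multiply by -1 so the first nonzero entry is positive): u = (0.1926, 0, -0.0371).
  ||u|| = √((0.1926)² + (0)² + (-0.0371)²) = √(0.0385) ≈ 0.1961,  v_1 = u/||u|| ≈ (0.982, 0, -0.1891) (||v_1|| = 1).

λ_1 = 8.1926,  λ_2 = 8,  λ_3 = 2.8074;  v_1 ≈ (0.982, 0, -0.1891)


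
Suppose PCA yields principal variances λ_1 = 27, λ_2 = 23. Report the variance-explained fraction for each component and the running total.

Step 1 — total variance = trace(Sigma) = Σ λ_i = 27 + 23 = 50.

Step 2 — fraction explained by component i = λ_i / Σ λ:
  PC1: 27/50 = 0.54
  PC2: 23/50 = 0.46

Step 3 — cumulative fraction after k components = (λ_1 + ... + λ_k) / Σ λ:
  k = 1: 27/50 = 0.54
  k = 2: (27 + 23)/50 = 50/50 = 1

Summary (fraction, with percent):

explained: PC1 0.54 (54%), PC2 0.46 (46%);  cumulative: 0.54, 1


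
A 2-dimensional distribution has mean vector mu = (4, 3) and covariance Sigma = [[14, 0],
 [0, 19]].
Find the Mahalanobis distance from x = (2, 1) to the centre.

Step 1 — centre the observation: (x - mu) = (-2, -2).

Step 2 — invert Sigma. det(Sigma) = 14·19 - (0)² = 266.
  Sigma^{-1} = (1/det) · [[d, -b], [-b, a]] = [[0.0714, 0],
 [0, 0.0526]].

Step 3 — form the quadratic (x - mu)^T · Sigma^{-1} · (x - mu):
  Sigma^{-1} · (x - mu) = (-0.1429, -0.1053).
  (x - mu)^T · [Sigma^{-1} · (x - mu)] = (-2)·(-0.1429) + (-2)·(-0.1053) = 0.4962.

Step 4 — take square root: d = √(0.4962) ≈ 0.7044.

d(x, mu) = √(0.4962) ≈ 0.7044


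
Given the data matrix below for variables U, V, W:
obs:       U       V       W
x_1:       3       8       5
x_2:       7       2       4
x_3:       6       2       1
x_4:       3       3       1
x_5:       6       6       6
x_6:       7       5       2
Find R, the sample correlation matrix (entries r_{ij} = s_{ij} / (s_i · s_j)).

Step 1 — column means:
  mean(U) = (3 + 7 + 6 + 3 + 6 + 7) / 6 = 32/6 = 5.3333
  mean(V) = (8 + 2 + 2 + 3 + 6 + 5) / 6 = 26/6 = 4.3333
  mean(W) = (5 + 4 + 1 + 1 + 6 + 2) / 6 = 19/6 = 3.1667

Step 2 — sample variances and covariances s[i,j] = (1/(n-1)) · Σ_k (x_{k,i} - mean_i) · (x_{k,j} - mean_j), with n-1 = 5:
  s[U,U] = ((-2.3333)·(-2.3333) + (1.6667)·(1.6667) + (0.6667)·(0.6667) + (-2.3333)·(-2.3333) + (0.6667)·(0.6667) + (1.6667)·(1.6667)) / 5 = 17.3333/5 = 3.4667
  s[U,V] = ((-2.3333)·(3.6667) + (1.6667)·(-2.3333) + (0.6667)·(-2.3333) + (-2.3333)·(-1.3333) + (0.6667)·(1.6667) + (1.6667)·(0.6667)) / 5 = -8.6667/5 = -1.7333
  s[U,W] = ((-2.3333)·(1.8333) + (1.6667)·(0.8333) + (0.6667)·(-2.1667) + (-2.3333)·(-2.1667) + (0.6667)·(2.8333) + (1.6667)·(-1.1667)) / 5 = 0.6667/5 = 0.1333
  s[V,V] = ((3.6667)·(3.6667) + (-2.3333)·(-2.3333) + (-2.3333)·(-2.3333) + (-1.3333)·(-1.3333) + (1.6667)·(1.6667) + (0.6667)·(0.6667)) / 5 = 29.3333/5 = 5.8667
  s[V,W] = ((3.6667)·(1.8333) + (-2.3333)·(0.8333) + (-2.3333)·(-2.1667) + (-1.3333)·(-2.1667) + (1.6667)·(2.8333) + (0.6667)·(-1.1667)) / 5 = 16.6667/5 = 3.3333
  s[W,W] = ((1.8333)·(1.8333) + (0.8333)·(0.8333) + (-2.1667)·(-2.1667) + (-2.1667)·(-2.1667) + (2.8333)·(2.8333) + (-1.1667)·(-1.1667)) / 5 = 22.8333/5 = 4.5667
  Sample standard deviations s_i = √(s[i,i]):
  s(U) = √(3.4667) = 1.8619
  s(V) = √(5.8667) = 2.4221
  s(W) = √(4.5667) = 2.137

Step 3 — r_{ij} = s_{ij} / (s_i · s_j):
  r[U,U] = 1 (diagonal).
  r[U,V] = -1.7333 / (1.8619 · 2.4221) = -1.7333 / 4.5097 = -0.3844
  r[U,W] = 0.1333 / (1.8619 · 2.137) = 0.1333 / 3.9788 = 0.0335
  r[V,V] = 1 (diagonal).
  r[V,W] = 3.3333 / (2.4221 · 2.137) = 3.3333 / 5.176 = 0.644
  r[W,W] = 1 (diagonal).

R is symmetric with unit diagonal. Assembling:

R = [[1, -0.3844, 0.0335],
 [-0.3844, 1, 0.644],
 [0.0335, 0.644, 1]]


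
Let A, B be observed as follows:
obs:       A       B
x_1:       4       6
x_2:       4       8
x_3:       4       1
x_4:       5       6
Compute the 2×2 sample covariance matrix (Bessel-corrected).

Step 1 — column means:
  mean(A) = (4 + 4 + 4 + 5) / 4 = 17/4 = 4.25
  mean(B) = (6 + 8 + 1 + 6) / 4 = 21/4 = 5.25

Step 2 — sample covariance S[i,j] = (1/(n-1)) · Σ_k (x_{k,i} - mean_i) · (x_{k,j} - mean_j), with n-1 = 3.
  S[A,A] = ((-0.25)·(-0.25) + (-0.25)·(-0.25) + (-0.25)·(-0.25) + (0.75)·(0.75)) / 3 = 0.75/3 = 0.25
  S[A,B] = ((-0.25)·(0.75) + (-0.25)·(2.75) + (-0.25)·(-4.25) + (0.75)·(0.75)) / 3 = 0.75/3 = 0.25
  S[B,B] = ((0.75)·(0.75) + (2.75)·(2.75) + (-4.25)·(-4.25) + (0.75)·(0.75)) / 3 = 26.75/3 = 8.9167

S is symmetric (S[j,i] = S[i,j]). Assembling:

S = [[0.25, 0.25],
 [0.25, 8.9167]]


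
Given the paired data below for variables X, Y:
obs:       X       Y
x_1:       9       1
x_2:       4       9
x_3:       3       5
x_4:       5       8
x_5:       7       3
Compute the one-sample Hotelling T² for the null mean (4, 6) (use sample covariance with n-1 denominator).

Step 1 — sample mean vector:
  mean(X) = (9 + 4 + 3 + 5 + 7) / 5 = 28/5 = 5.6
  mean(Y) = (1 + 9 + 5 + 8 + 3) / 5 = 26/5 = 5.2
  x̄ = (5.6, 5.2),  deviation x̄ - mu_0 = (5.6, 5.2) - (4, 6) = (1.6, -0.8).

Step 2 — sample covariance matrix, S[i,j] = (1/(n-1)) · Σ_k (x_{k,i} - mean_i) · (x_{k,j} - mean_j), divisor n-1 = 4:
  S[X,X] = ((3.4)·(3.4) + (-1.6)·(-1.6) + (-2.6)·(-2.6) + (-0.6)·(-0.6) + (1.4)·(1.4)) / 4 = 23.2/4 = 5.8
  S[X,Y] = ((3.4)·(-4.2) + (-1.6)·(3.8) + (-2.6)·(-0.2) + (-0.6)·(2.8) + (1.4)·(-2.2)) / 4 = -24.6/4 = -6.15
  S[Y,Y] = ((-4.2)·(-4.2) + (3.8)·(3.8) + (-0.2)·(-0.2) + (2.8)·(2.8) + (-2.2)·(-2.2)) / 4 = 44.8/4 = 11.2
  S = [[5.8, -6.15],
 [-6.15, 11.2]].

Step 3 — invert S. det(S) = 5.8·11.2 - (-6.15)² = 27.1375.
  S^{-1} = (1/det) · [[d, -b], [-b, a]] = [[0.4127, 0.2266],
 [0.2266, 0.2137]].

Step 4 — quadratic form (x̄ - mu_0)^T · S^{-1} · (x̄ - mu_0):
  S^{-1} · (x̄ - mu_0) = (0.479, 0.1916),
  (x̄ - mu_0)^T · [...] = (1.6)·(0.479) + (-0.8)·(0.1916) = 0.6132.

Step 5 — scale by n: T² = 5 · 0.6132 = 3.0659.

T² ≈ 3.0659


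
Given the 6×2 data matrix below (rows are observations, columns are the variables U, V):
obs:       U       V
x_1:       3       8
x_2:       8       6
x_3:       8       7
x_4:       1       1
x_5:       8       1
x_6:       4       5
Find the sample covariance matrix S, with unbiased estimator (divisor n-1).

Step 1 — column means:
  mean(U) = (3 + 8 + 8 + 1 + 8 + 4) / 6 = 32/6 = 5.3333
  mean(V) = (8 + 6 + 7 + 1 + 1 + 5) / 6 = 28/6 = 4.6667

Step 2 — sample covariance S[i,j] = (1/(n-1)) · Σ_k (x_{k,i} - mean_i) · (x_{k,j} - mean_j), with n-1 = 5.
  S[U,U] = ((-2.3333)·(-2.3333) + (2.6667)·(2.6667) + (2.6667)·(2.6667) + (-4.3333)·(-4.3333) + (2.6667)·(2.6667) + (-1.3333)·(-1.3333)) / 5 = 47.3333/5 = 9.4667
  S[U,V] = ((-2.3333)·(3.3333) + (2.6667)·(1.3333) + (2.6667)·(2.3333) + (-4.3333)·(-3.6667) + (2.6667)·(-3.6667) + (-1.3333)·(0.3333)) / 5 = 7.6667/5 = 1.5333
  S[V,V] = ((3.3333)·(3.3333) + (1.3333)·(1.3333) + (2.3333)·(2.3333) + (-3.6667)·(-3.6667) + (-3.6667)·(-3.6667) + (0.3333)·(0.3333)) / 5 = 45.3333/5 = 9.0667

S is symmetric (S[j,i] = S[i,j]). Assembling:

S = [[9.4667, 1.5333],
 [1.5333, 9.0667]]


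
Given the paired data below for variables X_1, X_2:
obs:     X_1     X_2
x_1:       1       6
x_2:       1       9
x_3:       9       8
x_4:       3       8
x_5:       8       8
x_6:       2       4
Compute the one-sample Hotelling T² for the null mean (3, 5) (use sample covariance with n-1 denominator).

Step 1 — sample mean vector:
  mean(X_1) = (1 + 1 + 9 + 3 + 8 + 2) / 6 = 24/6 = 4
  mean(X_2) = (6 + 9 + 8 + 8 + 8 + 4) / 6 = 43/6 = 7.1667
  x̄ = (4, 7.1667),  deviation x̄ - mu_0 = (4, 7.1667) - (3, 5) = (1, 2.1667).

Step 2 — sample covariance matrix, S[i,j] = (1/(n-1)) · Σ_k (x_{k,i} - mean_i) · (x_{k,j} - mean_j), divisor n-1 = 5:
  S[X_1,X_1] = ((-3)·(-3) + (-3)·(-3) + (5)·(5) + (-1)·(-1) + (4)·(4) + (-2)·(-2)) / 5 = 64/5 = 12.8
  S[X_1,X_2] = ((-3)·(-1.1667) + (-3)·(1.8333) + (5)·(0.8333) + (-1)·(0.8333) + (4)·(0.8333) + (-2)·(-3.1667)) / 5 = 11/5 = 2.2
  S[X_2,X_2] = ((-1.1667)·(-1.1667) + (1.8333)·(1.8333) + (0.8333)·(0.8333) + (0.8333)·(0.8333) + (0.8333)·(0.8333) + (-3.1667)·(-3.1667)) / 5 = 16.8333/5 = 3.3667
  S = [[12.8, 2.2],
 [2.2, 3.3667]].

Step 3 — invert S. det(S) = 12.8·3.3667 - (2.2)² = 38.2533.
  S^{-1} = (1/det) · [[d, -b], [-b, a]] = [[0.088, -0.0575],
 [-0.0575, 0.3346]].

Step 4 — quadratic form (x̄ - mu_0)^T · S^{-1} · (x̄ - mu_0):
  S^{-1} · (x̄ - mu_0) = (-0.0366, 0.6675),
  (x̄ - mu_0)^T · [...] = (1)·(-0.0366) + (2.1667)·(0.6675) = 1.4096.

Step 5 — scale by n: T² = 6 · 1.4096 = 8.4577.

T² ≈ 8.4577


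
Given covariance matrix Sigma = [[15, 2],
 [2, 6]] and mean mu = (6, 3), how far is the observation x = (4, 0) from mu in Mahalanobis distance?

Step 1 — centre the observation: (x - mu) = (-2, -3).

Step 2 — invert Sigma. det(Sigma) = 15·6 - (2)² = 86.
  Sigma^{-1} = (1/det) · [[d, -b], [-b, a]] = [[0.0698, -0.0233],
 [-0.0233, 0.1744]].

Step 3 — form the quadratic (x - mu)^T · Sigma^{-1} · (x - mu):
  Sigma^{-1} · (x - mu) = (-0.0698, -0.4767).
  (x - mu)^T · [Sigma^{-1} · (x - mu)] = (-2)·(-0.0698) + (-3)·(-0.4767) = 1.5698.

Step 4 — take square root: d = √(1.5698) ≈ 1.2529.

d(x, mu) = √(1.5698) ≈ 1.2529


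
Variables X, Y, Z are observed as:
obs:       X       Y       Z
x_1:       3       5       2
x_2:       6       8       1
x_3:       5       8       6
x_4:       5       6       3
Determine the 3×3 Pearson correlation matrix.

Step 1 — column means:
  mean(X) = (3 + 6 + 5 + 5) / 4 = 19/4 = 4.75
  mean(Y) = (5 + 8 + 8 + 6) / 4 = 27/4 = 6.75
  mean(Z) = (2 + 1 + 6 + 3) / 4 = 12/4 = 3

Step 2 — sample variances and covariances s[i,j] = (1/(n-1)) · Σ_k (x_{k,i} - mean_i) · (x_{k,j} - mean_j), with n-1 = 3:
  s[X,X] = ((-1.75)·(-1.75) + (1.25)·(1.25) + (0.25)·(0.25) + (0.25)·(0.25)) / 3 = 4.75/3 = 1.5833
  s[X,Y] = ((-1.75)·(-1.75) + (1.25)·(1.25) + (0.25)·(1.25) + (0.25)·(-0.75)) / 3 = 4.75/3 = 1.5833
  s[X,Z] = ((-1.75)·(-1) + (1.25)·(-2) + (0.25)·(3) + (0.25)·(0)) / 3 = 0/3 = 0
  s[Y,Y] = ((-1.75)·(-1.75) + (1.25)·(1.25) + (1.25)·(1.25) + (-0.75)·(-0.75)) / 3 = 6.75/3 = 2.25
  s[Y,Z] = ((-1.75)·(-1) + (1.25)·(-2) + (1.25)·(3) + (-0.75)·(0)) / 3 = 3/3 = 1
  s[Z,Z] = ((-1)·(-1) + (-2)·(-2) + (3)·(3) + (0)·(0)) / 3 = 14/3 = 4.6667
  Sample standard deviations s_i = √(s[i,i]):
  s(X) = √(1.5833) = 1.2583
  s(Y) = √(2.25) = 1.5
  s(Z) = √(4.6667) = 2.1602

Step 3 — r_{ij} = s_{ij} / (s_i · s_j):
  r[X,X] = 1 (diagonal).
  r[X,Y] = 1.5833 / (1.2583 · 1.5) = 1.5833 / 1.8875 = 0.8389
  r[X,Z] = 0 / (1.2583 · 2.1602) = 0 / 2.7183 = 0
  r[Y,Y] = 1 (diagonal).
  r[Y,Z] = 1 / (1.5 · 2.1602) = 1 / 3.2404 = 0.3086
  r[Z,Z] = 1 (diagonal).

R is symmetric with unit diagonal. Assembling:

R = [[1, 0.8389, 0],
 [0.8389, 1, 0.3086],
 [0, 0.3086, 1]]


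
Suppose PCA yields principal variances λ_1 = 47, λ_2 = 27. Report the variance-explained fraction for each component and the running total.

Step 1 — total variance = trace(Sigma) = Σ λ_i = 47 + 27 = 74.

Step 2 — fraction explained by component i = λ_i / Σ λ:
  PC1: 47/74 = 0.6351
  PC2: 27/74 = 0.3649

Step 3 — cumulative fraction after k components = (λ_1 + ... + λ_k) / Σ λ:
  k = 1: 47/74 = 0.6351
  k = 2: (47 + 27)/74 = 74/74 = 1

Summary (fraction, with percent):

explained: PC1 0.6351 (63.51%), PC2 0.3649 (36.49%);  cumulative: 0.6351, 1


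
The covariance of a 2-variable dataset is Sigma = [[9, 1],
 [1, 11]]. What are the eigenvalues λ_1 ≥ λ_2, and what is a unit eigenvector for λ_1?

Step 1 — characteristic polynomial of 2×2 Sigma:
  det(Sigma - λI) = λ² - trace · λ + det = 0.
  trace = 9 + 11 = 20, det = 9·11 - (1)² = 98.
Step 2 — discriminant:
  Δ = trace² - 4·det = 400 - 392 = 8.
Step 3 — eigenvalues:
  λ = (trace ± √Δ)/2 = (20 ± 2.8284)/2,
  λ_1 = 11.4142,  λ_2 = 8.5858.

Step 4 — unit eigenvector for λ_1: solve (Sigma - λ_1 I)v = 0. First row:
  (9 - 11.4142)·v_x + (1)·v_y = 0, i.e. (-2.4142)·v_x + (1)·v_y = 0,
  so v ∝ (b, λ_1 - a) = (1, 2.4142) = u.
  ||u|| = √((1)² + (2.4142)²) = √(6.8284) ≈ 2.6131,
  v_1 = u/||u|| ≈ (0.3827, 0.9239) (||v_1|| = 1).

λ_1 = 11.4142,  λ_2 = 8.5858;  v_1 ≈ (0.3827, 0.9239)


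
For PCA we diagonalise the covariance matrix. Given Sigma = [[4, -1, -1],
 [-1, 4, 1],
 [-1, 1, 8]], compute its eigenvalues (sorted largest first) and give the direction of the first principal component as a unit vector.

Step 1 — characteristic polynomial p(λ) = det(λI - Sigma) = λ³ - tr·λ² + c_1·λ - det, where tr = trace, c_1 = sum of the principal 2×2 minors, det = det(Sigma):
  tr = 4 + 4 + 8 = 16,
  c_1 = (4·4 - (-1)²) + (4·8 - (-1)²) + (4·8 - (1)²) = 15 + 31 + 31 = 77,
  det = 4·(4·8 - (1)²) - (-1)·((-1)·8 - (1)·(-1)) + (-1)·((-1)·(1) - 4·(-1)) = 4·(31) - (-1)·(-7) + (-1)·(3) = 114.
  So p(λ) = λ³ - 16λ² + 77λ - 114.
Step 2 — look for an integer root (rational root theorem: any rational root is an integer divisor of 114). Testing λ = 3:
  p(3) = 27 - 144 + 231 - 114 = 0  ✓
  Dividing out (λ - 3): p(λ) = (λ - 3)(λ² - 13λ + 38).
Step 3 — remaining eigenvalues from the quadratic λ² - 13λ + 38 = 0:
  Δ = 13² - 4·38 = 169 - 152 = 17,  λ = (13 ± √17)/2 = (13 ± 4.1231)/2 ≈ 8.5616 or 4.4384.
  Sorted: λ_1 = 8.5616,  λ_2 = 4.4384,  λ_3 = 3  (check: sum = 16 = tr ✓).

Step 4 — unit eigenvector for λ_1 ≈ 8.5616: v spans the null space of (Sigma - λ_1 I), whose rows are
  r_1 = (-4.5616, -1, -1),  r_2 = (-1, -4.5616, 1),  r_3 = (-1, 1, -0.5616).
  v is orthogonal to every row, so take v ∝ r_1 × r_2 = ((-1)·(1) - (-1)·(-4.5616), (-1)·(-1) - (-4.5616)·(1), (-4.5616)·(-4.5616) - (-1)·(-1)) ≈ (-5.5616, 5.5616, 19.8078).
  Rescale (multiply by -1 so the first nonzero entry is positive): u = (5.5616, -5.5616, -19.8078).
  ||u|| = √((5.5616)² + (-5.5616)² + (-19.8078)²) = √(454.2093) ≈ 21.3122,  v_1 = u/||u|| ≈ (0.261, -0.261, -0.9294) (||v_1|| = 1).

λ_1 = 8.5616,  λ_2 = 4.4384,  λ_3 = 3;  v_1 ≈ (0.261, -0.261, -0.9294)


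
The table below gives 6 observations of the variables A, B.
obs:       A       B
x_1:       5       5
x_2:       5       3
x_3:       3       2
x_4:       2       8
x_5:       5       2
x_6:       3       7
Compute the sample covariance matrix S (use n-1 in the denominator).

Step 1 — column means:
  mean(A) = (5 + 5 + 3 + 2 + 5 + 3) / 6 = 23/6 = 3.8333
  mean(B) = (5 + 3 + 2 + 8 + 2 + 7) / 6 = 27/6 = 4.5

Step 2 — sample covariance S[i,j] = (1/(n-1)) · Σ_k (x_{k,i} - mean_i) · (x_{k,j} - mean_j), with n-1 = 5.
  S[A,A] = ((1.1667)·(1.1667) + (1.1667)·(1.1667) + (-0.8333)·(-0.8333) + (-1.8333)·(-1.8333) + (1.1667)·(1.1667) + (-0.8333)·(-0.8333)) / 5 = 8.8333/5 = 1.7667
  S[A,B] = ((1.1667)·(0.5) + (1.1667)·(-1.5) + (-0.8333)·(-2.5) + (-1.8333)·(3.5) + (1.1667)·(-2.5) + (-0.8333)·(2.5)) / 5 = -10.5/5 = -2.1
  S[B,B] = ((0.5)·(0.5) + (-1.5)·(-1.5) + (-2.5)·(-2.5) + (3.5)·(3.5) + (-2.5)·(-2.5) + (2.5)·(2.5)) / 5 = 33.5/5 = 6.7

S is symmetric (S[j,i] = S[i,j]). Assembling:

S = [[1.7667, -2.1],
 [-2.1, 6.7]]


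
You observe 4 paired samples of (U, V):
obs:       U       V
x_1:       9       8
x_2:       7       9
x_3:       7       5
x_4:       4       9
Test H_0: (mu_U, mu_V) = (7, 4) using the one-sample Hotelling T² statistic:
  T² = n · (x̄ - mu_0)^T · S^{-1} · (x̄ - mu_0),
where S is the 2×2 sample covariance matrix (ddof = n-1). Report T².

Step 1 — sample mean vector:
  mean(U) = (9 + 7 + 7 + 4) / 4 = 27/4 = 6.75
  mean(V) = (8 + 9 + 5 + 9) / 4 = 31/4 = 7.75
  x̄ = (6.75, 7.75),  deviation x̄ - mu_0 = (6.75, 7.75) - (7, 4) = (-0.25, 3.75).

Step 2 — sample covariance matrix, S[i,j] = (1/(n-1)) · Σ_k (x_{k,i} - mean_i) · (x_{k,j} - mean_j), divisor n-1 = 3:
  S[U,U] = ((2.25)·(2.25) + (0.25)·(0.25) + (0.25)·(0.25) + (-2.75)·(-2.75)) / 3 = 12.75/3 = 4.25
  S[U,V] = ((2.25)·(0.25) + (0.25)·(1.25) + (0.25)·(-2.75) + (-2.75)·(1.25)) / 3 = -3.25/3 = -1.0833
  S[V,V] = ((0.25)·(0.25) + (1.25)·(1.25) + (-2.75)·(-2.75) + (1.25)·(1.25)) / 3 = 10.75/3 = 3.5833
  S = [[4.25, -1.0833],
 [-1.0833, 3.5833]].

Step 3 — invert S. det(S) = 4.25·3.5833 - (-1.0833)² = 14.0556.
  S^{-1} = (1/det) · [[d, -b], [-b, a]] = [[0.2549, 0.0771],
 [0.0771, 0.3024]].

Step 4 — quadratic form (x̄ - mu_0)^T · S^{-1} · (x̄ - mu_0):
  S^{-1} · (x̄ - mu_0) = (0.2253, 1.1146),
  (x̄ - mu_0)^T · [...] = (-0.25)·(0.2253) + (3.75)·(1.1146) = 4.1235.

Step 5 — scale by n: T² = 4 · 4.1235 = 16.4941.

T² ≈ 16.4941


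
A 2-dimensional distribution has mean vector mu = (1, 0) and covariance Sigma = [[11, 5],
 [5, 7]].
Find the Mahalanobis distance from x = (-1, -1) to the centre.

Step 1 — centre the observation: (x - mu) = (-2, -1).

Step 2 — invert Sigma. det(Sigma) = 11·7 - (5)² = 52.
  Sigma^{-1} = (1/det) · [[d, -b], [-b, a]] = [[0.1346, -0.0962],
 [-0.0962, 0.2115]].

Step 3 — form the quadratic (x - mu)^T · Sigma^{-1} · (x - mu):
  Sigma^{-1} · (x - mu) = (-0.1731, -0.0192).
  (x - mu)^T · [Sigma^{-1} · (x - mu)] = (-2)·(-0.1731) + (-1)·(-0.0192) = 0.3654.

Step 4 — take square root: d = √(0.3654) ≈ 0.6045.

d(x, mu) = √(0.3654) ≈ 0.6045
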